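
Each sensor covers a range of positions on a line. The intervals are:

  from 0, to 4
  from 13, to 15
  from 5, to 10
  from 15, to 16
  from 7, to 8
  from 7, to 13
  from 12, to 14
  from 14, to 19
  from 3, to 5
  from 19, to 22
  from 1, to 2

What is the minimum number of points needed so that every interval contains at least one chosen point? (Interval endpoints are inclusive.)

By right end: [1,2]  [0,4]  [3,5]  [7,8]  [5,10]  [7,13]  [12,14]  [13,15]  [15,16]  [14,19]  [19,22]
[1,2] uncovered → point at 2; [3,5] uncovered → point at 5; [7,8] uncovered → point at 8; [12,14] uncovered → point at 14; [15,16] uncovered → point at 16; [19,22] uncovered → point at 22.
Points: 2, 5, 8, 14, 16, 22 (6 total).

6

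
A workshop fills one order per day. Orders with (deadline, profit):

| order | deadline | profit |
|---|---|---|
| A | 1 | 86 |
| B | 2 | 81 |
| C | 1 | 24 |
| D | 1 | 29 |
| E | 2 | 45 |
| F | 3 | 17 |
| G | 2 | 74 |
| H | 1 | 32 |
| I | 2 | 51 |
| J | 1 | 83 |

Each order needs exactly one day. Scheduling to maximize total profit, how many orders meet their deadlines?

3

Profit order: A=86 J=83 B=81 G=74 I=51 E=45 H=32 D=29 C=24 F=17
Assign: A→slot 1, J skipped, B→slot 2, G skipped, I skipped, E skipped, H skipped, D skipped, C skipped, F→slot 3.
Slots: [1:A] [2:B] [3:F]
3 of 10 scheduled.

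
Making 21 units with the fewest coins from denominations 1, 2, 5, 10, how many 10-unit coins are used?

2

21 = 2×10 + 1×1
Count of 10: 2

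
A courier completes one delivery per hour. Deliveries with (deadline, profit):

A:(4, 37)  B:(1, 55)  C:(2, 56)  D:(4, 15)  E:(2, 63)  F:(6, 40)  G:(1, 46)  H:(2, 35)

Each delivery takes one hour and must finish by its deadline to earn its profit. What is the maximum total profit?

Take jobs in profit order; each goes to the latest open slot no later than its deadline.
Profit order: E=63 C=56 B=55 G=46 F=40 A=37 H=35 D=15
Assign: E→slot 2, C→slot 1, B skipped, G skipped, F→slot 6, A→slot 4, H skipped, D→slot 3.
Slots: [1:C] [2:E] [3:D] [4:A] [6:F]
Profit = 56 + 63 + 15 + 37 + 40 = 211

211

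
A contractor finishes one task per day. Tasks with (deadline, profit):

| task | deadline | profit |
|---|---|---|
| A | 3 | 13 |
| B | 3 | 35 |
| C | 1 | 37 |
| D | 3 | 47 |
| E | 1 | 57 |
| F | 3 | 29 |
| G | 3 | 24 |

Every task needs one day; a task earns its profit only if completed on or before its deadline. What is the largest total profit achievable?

Sort by profit descending; place each in the latest free slot ≤ its deadline.
By profit: E(d1,57), D(d3,47), C(d1,37), B(d3,35), F(d3,29), G(d3,24), A(d3,13)
E→slot 1; D→slot 3; C skipped; B→slot 2; F skipped; G skipped; A skipped.
Profit = 57 + 35 + 47 = 139

139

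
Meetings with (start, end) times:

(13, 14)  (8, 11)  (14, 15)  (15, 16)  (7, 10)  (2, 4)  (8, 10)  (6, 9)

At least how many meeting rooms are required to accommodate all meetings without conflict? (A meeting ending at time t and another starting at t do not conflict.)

4

The answer is the maximum number of intervals overlapping at any instant.
Events (time:±→running): 2:+→1 4:-→0 6:+→1 7:+→2 8:+→3 8:+→4 … peak 4.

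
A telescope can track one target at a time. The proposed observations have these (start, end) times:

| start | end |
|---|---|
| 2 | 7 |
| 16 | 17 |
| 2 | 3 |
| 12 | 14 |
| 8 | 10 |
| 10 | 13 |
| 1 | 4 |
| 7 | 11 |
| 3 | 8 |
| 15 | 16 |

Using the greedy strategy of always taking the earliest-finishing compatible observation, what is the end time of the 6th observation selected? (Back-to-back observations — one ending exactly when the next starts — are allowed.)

Greedy by earliest finish: after sorting by end time, pick each interval compatible with the last pick.
By end time: (2,3), (1,4), (2,7), (3,8), (8,10), (7,11), (10,13), (12,14), (15,16), (16,17).
Pick (2,3); next start ≥ 3 → (3,8); next start ≥ 8 → (8,10); next start ≥ 10 → (10,13); next start ≥ 13 → (15,16); next start ≥ 16 → (16,17).
Selected: (2,3) (3,8) (8,10) (10,13) (15,16) (16,17)

17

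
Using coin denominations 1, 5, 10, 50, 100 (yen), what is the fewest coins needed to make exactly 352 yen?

Use the largest denomination that fits, subtract, and repeat.
352 − 3×100→52 − 1×50→2 − 2×1→0
Total coins = 3 + 1 + 2 = 6

6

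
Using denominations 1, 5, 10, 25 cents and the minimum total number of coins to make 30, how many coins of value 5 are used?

1

Use the largest denomination that fits, subtract, and repeat.
30 = 1×25 + 1×5
Count of 5: 1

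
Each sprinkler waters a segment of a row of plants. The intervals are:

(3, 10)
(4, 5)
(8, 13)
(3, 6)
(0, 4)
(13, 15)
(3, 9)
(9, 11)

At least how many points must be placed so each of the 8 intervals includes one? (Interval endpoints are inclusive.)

3

Process intervals by earliest right end; each time one isn't hit yet, stab at its right endpoint.
By right end: [0,4]  [4,5]  [3,6]  [3,9]  [3,10]  [9,11]  [8,13]  [13,15]
[0,4] uncovered → point at 4; [9,11] uncovered → point at 11; [13,15] uncovered → point at 15.
Points: 4, 11, 15 (3 total).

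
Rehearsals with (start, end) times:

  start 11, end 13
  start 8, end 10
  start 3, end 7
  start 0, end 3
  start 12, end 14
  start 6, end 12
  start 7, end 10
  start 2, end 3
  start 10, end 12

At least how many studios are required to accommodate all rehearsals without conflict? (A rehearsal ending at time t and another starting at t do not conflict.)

3

Count concurrent intervals with a sweep; the peak is the room count.
starts: [0, 2, 3, 6, 7, 8, 10, 11, 12]
ends:   [3, 3, 7, 10, 10, 12, 12, 13, 14]
s0→1 s2→2 e3→1 e3→0 s3→1 s6→2 e7→1 s7→2 s8→3  — peak 3.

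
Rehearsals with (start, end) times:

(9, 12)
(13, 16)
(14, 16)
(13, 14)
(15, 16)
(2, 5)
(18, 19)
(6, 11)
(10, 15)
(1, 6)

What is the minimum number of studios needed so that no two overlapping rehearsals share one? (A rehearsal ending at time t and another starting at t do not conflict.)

Events (time:±→running): 1:+→1 2:+→2 5:-→1 6:-→0 6:+→1 9:+→2 10:+→3 … peak 3.

3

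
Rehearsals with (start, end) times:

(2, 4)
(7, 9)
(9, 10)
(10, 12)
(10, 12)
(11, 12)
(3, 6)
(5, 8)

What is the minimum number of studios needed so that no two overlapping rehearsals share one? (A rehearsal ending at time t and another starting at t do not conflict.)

3

Count concurrent intervals with a sweep; the peak is the room count.
starts: [2, 3, 5, 7, 9, 10, 10, 11]
ends:   [4, 6, 8, 9, 10, 12, 12, 12]
s2→1 s3→2 e4→1 s5→2 e6→1 s7→2 e8→1 e9→0 s9→1 e10→0 s10→1 s10→2 s11→3  — peak 3.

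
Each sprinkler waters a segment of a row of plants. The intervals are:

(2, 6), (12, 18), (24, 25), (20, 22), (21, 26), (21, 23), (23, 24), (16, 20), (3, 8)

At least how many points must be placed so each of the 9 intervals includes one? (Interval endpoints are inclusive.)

4

Process intervals by earliest right end; each time one isn't hit yet, stab at its right endpoint.
Sorted: [2,6] [3,8] [12,18] [16,20] [20,22] [21,23] [23,24] [24,25] [21,26]
{[2,6],[3,8]} hit by 6; {[12,18],[16,20]} hit by 18; {[20,22],[21,23]} hit by 22; {[23,24],[24,25],[21,26]} hit by 24.
Points: 6, 18, 22, 24 (4 total).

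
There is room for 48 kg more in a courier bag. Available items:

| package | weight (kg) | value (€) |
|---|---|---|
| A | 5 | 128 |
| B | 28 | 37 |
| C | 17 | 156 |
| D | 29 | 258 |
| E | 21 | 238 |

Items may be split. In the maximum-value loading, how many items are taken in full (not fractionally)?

3

Order: A (128/5=25.60) > E (238/21=11.33) > C (156/17=9.18) > D (258/29=8.90) > B (37/28=1.32)
Fill: take A (5 @ 128) → take E (21 @ 238) → take C (17 @ 156) → take 5/29 of D → 44.48; 48/48 used.
3 item(s) taken whole; one partial (take 5/29 of D).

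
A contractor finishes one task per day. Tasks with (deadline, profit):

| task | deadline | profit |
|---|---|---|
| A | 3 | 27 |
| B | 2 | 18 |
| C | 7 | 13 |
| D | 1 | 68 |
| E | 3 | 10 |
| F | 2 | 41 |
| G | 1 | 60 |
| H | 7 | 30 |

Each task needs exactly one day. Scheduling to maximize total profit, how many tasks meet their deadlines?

Sort by profit descending; place each in the latest free slot ≤ its deadline.
By profit: D(d1,68), G(d1,60), F(d2,41), H(d7,30), A(d3,27), B(d2,18), C(d7,13), E(d3,10)
D→slot 1; G skipped; F→slot 2; H→slot 7; A→slot 3; B skipped; C→slot 6; E skipped.
5 of 8 scheduled.

5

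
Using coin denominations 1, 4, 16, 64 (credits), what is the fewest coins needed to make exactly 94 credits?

7

Use the largest denomination that fits, subtract, and repeat.
94 = 1×64 + 1×16 + 3×4 + 2×1
Total coins = 1 + 1 + 3 + 2 = 7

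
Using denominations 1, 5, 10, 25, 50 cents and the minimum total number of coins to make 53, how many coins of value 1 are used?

53 − 1×50→3 − 3×1→0
Count of 1: 3

3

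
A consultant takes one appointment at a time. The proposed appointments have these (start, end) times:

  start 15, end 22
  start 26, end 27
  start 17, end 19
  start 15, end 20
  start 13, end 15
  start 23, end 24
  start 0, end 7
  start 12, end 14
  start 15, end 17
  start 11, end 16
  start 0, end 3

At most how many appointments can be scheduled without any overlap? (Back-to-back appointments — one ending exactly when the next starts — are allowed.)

6

Sort by end time and greedily take each interval whose start is ≥ the last chosen end.
By end time: (0,3), (0,7), (12,14), (13,15), (11,16), (15,17), (17,19), (15,20), (15,22), (23,24), (26,27).
Pick (0,3); next start ≥ 3 → (12,14); next start ≥ 14 → (15,17); next start ≥ 17 → (17,19); next start ≥ 19 → (23,24); next start ≥ 24 → (26,27).
Selected 6 appointments.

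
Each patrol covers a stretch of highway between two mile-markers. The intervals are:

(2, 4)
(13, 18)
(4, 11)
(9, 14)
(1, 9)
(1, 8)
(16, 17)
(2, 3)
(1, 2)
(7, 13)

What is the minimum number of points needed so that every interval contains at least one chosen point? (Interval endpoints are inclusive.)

3

Sort by right endpoint; whenever an interval is uncovered, place a point at its right end.
By right end: [1,2]  [2,3]  [2,4]  [1,8]  [1,9]  [4,11]  [7,13]  [9,14]  [16,17]  [13,18]
[1,2] uncovered → point at 2; [4,11] uncovered → point at 11; [16,17] uncovered → point at 17.
Points: 2, 11, 17 (3 total).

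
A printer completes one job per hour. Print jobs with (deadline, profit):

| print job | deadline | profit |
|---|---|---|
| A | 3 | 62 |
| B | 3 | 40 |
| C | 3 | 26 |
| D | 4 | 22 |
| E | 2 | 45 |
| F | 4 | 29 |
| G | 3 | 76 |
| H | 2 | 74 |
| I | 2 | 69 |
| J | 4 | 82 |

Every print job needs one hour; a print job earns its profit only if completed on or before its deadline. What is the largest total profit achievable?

Sort by profit descending; place each in the latest free slot ≤ its deadline.
Profit order: J=82 G=76 H=74 I=69 A=62 E=45 B=40 F=29 C=26 D=22
Assign: J→slot 4, G→slot 3, H→slot 2, I→slot 1, A skipped, E skipped, B skipped, F skipped, C skipped, D skipped.
Slots: [1:I] [2:H] [3:G] [4:J]
Profit = 69 + 74 + 76 + 82 = 301

301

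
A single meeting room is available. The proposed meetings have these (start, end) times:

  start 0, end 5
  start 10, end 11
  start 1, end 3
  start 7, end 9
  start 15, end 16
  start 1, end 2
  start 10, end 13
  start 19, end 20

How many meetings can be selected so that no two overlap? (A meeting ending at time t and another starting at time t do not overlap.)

Sorted by end: (1,2)  (1,3)  (0,5)  (7,9)  (10,11)  (10,13)  (15,16)  (19,20)
take (1,2); skip (1,3); skip (0,5); take (7,9); take (10,11); take (15,16); take (19,20).
Selected 5 meetings.

5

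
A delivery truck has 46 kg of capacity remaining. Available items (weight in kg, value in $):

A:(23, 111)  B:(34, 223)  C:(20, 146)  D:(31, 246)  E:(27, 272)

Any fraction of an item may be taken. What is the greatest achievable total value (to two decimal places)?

Order: E (272/27=10.07) > D (246/31=7.94) > C (146/20=7.30) > B (223/34=6.56) > A (111/23=4.83)
Fill: take E (27 @ 272) → take 19/31 of D → 150.77; 46/46 used.
Total value = 422.77

422.77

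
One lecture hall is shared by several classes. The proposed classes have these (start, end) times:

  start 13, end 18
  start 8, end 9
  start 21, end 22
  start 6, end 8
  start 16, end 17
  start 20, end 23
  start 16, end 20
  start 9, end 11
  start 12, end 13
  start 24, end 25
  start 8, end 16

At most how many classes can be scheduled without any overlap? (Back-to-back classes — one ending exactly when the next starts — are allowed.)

Order by finish time; keep every interval that doesn't clash with the previous kept one.
Sorted by end: (6,8)  (8,9)  (9,11)  (12,13)  (8,16)  (16,17)  (13,18)  (16,20)  (21,22)  (20,23)  (24,25)
take (6,8); take (8,9); take (9,11); take (12,13); take (16,17); take (21,22); take (24,25).
Selected 7 classes.

7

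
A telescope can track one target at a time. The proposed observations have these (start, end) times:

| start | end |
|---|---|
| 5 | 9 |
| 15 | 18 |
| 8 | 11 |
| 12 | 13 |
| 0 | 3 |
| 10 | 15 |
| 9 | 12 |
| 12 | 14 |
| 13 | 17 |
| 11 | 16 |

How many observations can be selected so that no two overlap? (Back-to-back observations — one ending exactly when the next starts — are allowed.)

Greedy by earliest finish: after sorting by end time, pick each interval compatible with the last pick.
By end time: (0,3), (5,9), (8,11), (9,12), (12,13), (12,14), (10,15), (11,16), (13,17), (15,18).
Pick (0,3); next start ≥ 3 → (5,9); next start ≥ 9 → (9,12); next start ≥ 12 → (12,13); next start ≥ 13 → (13,17).
Selected 5 observations.

5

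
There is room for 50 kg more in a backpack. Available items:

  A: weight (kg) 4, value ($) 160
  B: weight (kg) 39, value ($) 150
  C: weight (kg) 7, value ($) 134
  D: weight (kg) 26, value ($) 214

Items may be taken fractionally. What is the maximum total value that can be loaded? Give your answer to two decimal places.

558.00

Order: A (160/4=40.00) > C (134/7=19.14) > D (214/26=8.23) > B (150/39=3.85)
Fill: take A (4 @ 160) → take C (7 @ 134) → take D (26 @ 214) → take 13/39 of B → 50.00; 50/50 used.
Total value = 558.00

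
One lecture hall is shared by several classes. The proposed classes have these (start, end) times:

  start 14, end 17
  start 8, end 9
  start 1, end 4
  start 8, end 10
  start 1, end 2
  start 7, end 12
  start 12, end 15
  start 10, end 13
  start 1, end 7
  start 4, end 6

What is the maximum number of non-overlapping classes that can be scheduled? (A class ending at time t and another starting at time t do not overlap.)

Sort by end time and greedily take each interval whose start is ≥ the last chosen end.
Sorted by end: (1,2)  (1,4)  (4,6)  (1,7)  (8,9)  (8,10)  (7,12)  (10,13)  (12,15)  (14,17)
take (1,2); take (4,6); skip (1,7); take (8,9); skip (8,10); skip (7,12); take (10,13); take (14,17).
Selected 5 classes.

5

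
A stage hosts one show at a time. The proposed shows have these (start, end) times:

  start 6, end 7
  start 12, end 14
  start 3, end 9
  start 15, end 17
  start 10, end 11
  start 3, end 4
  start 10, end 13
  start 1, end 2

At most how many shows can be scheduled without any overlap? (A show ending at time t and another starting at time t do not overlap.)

Sorted by end: (1,2)  (3,4)  (6,7)  (3,9)  (10,11)  (10,13)  (12,14)  (15,17)
take (1,2); take (3,4); take (6,7); skip (3,9); take (10,11); skip (10,13); take (12,14); take (15,17).
Selected 6 shows.

6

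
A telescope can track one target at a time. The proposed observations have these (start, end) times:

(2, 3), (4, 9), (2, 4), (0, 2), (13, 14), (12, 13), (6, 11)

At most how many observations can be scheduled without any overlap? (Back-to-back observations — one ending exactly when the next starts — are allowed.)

Sort by end time and greedily take each interval whose start is ≥ the last chosen end.
By end time: (0,2), (2,3), (2,4), (4,9), (6,11), (12,13), (13,14).
Pick (0,2); next start ≥ 2 → (2,3); next start ≥ 3 → (4,9); next start ≥ 9 → (12,13); next start ≥ 13 → (13,14).
Selected 5 observations.

5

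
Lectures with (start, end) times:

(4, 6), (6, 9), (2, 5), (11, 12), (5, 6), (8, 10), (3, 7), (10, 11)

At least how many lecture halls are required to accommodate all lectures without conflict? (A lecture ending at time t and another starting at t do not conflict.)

3

Events (time:±→running): 2:+→1 3:+→2 4:+→3 … peak 3.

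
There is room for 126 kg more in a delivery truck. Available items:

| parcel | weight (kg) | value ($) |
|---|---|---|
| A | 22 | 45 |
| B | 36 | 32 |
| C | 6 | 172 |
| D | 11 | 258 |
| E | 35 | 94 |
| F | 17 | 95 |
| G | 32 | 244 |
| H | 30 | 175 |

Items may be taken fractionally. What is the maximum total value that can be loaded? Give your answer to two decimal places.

Sort by value per unit weight and fill in that order.
Order: C (172/6=28.67) > D (258/11=23.45) > G (244/32=7.62) > H (175/30=5.83) > F (95/17=5.59) > E (94/35=2.69) > A (45/22=2.05) > B (32/36=0.89)
Fill: take C (6 @ 172) → take D (11 @ 258) → take G (32 @ 244) → take H (30 @ 175) → take F (17 @ 95) → take 30/35 of E → 80.57; 126/126 used.
Total value = 1024.57

1024.57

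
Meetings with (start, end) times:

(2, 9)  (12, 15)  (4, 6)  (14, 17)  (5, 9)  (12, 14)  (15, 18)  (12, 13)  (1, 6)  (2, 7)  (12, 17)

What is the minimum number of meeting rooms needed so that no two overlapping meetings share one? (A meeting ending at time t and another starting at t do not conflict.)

5

The answer is the maximum number of intervals overlapping at any instant.
starts: [1, 2, 2, 4, 5, 12, 12, 12, 12, 14, 15]
ends:   [6, 6, 7, 9, 9, 13, 14, 15, 17, 17, 18]
s1→1 s2→2 s2→3 s4→4 s5→5  — peak 5.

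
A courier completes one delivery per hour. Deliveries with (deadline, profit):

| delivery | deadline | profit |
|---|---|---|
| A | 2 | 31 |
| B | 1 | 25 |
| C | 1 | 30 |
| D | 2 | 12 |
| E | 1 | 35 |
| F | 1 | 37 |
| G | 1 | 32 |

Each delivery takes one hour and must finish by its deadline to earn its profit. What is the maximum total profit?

68

Sort by profit descending; place each in the latest free slot ≤ its deadline.
By profit: F(d1,37), E(d1,35), G(d1,32), A(d2,31), C(d1,30), B(d1,25), D(d2,12)
F→slot 1; E skipped; G skipped; A→slot 2; C skipped; B skipped; D skipped.
Profit = 37 + 31 = 68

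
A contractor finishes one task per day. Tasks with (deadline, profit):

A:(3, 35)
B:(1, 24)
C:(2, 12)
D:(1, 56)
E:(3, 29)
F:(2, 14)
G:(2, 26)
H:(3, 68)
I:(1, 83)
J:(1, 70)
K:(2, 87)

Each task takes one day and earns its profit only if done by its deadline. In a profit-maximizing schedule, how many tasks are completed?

3

Take jobs in profit order; each goes to the latest open slot no later than its deadline.
Profit order: K=87 I=83 J=70 H=68 D=56 A=35 E=29 G=26 B=24 F=14 C=12
Assign: K→slot 2, I→slot 1, J skipped, H→slot 3, D skipped, A skipped, E skipped, G skipped, B skipped, F skipped, C skipped.
Slots: [1:I] [2:K] [3:H]
3 of 11 scheduled.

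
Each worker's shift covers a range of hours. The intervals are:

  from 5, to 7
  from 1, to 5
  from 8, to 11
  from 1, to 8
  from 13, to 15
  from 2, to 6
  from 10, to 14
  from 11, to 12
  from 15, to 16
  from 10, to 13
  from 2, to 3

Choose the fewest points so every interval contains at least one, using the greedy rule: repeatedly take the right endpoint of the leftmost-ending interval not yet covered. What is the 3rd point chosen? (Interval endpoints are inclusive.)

By right end: [2,3]  [1,5]  [2,6]  [5,7]  [1,8]  [8,11]  [11,12]  [10,13]  [10,14]  [13,15]  [15,16]
[2,3] uncovered → point at 3; [5,7] uncovered → point at 7; [8,11] uncovered → point at 11; [13,15] uncovered → point at 15.
Points: 3, 7, 11, 15 (4 total).

11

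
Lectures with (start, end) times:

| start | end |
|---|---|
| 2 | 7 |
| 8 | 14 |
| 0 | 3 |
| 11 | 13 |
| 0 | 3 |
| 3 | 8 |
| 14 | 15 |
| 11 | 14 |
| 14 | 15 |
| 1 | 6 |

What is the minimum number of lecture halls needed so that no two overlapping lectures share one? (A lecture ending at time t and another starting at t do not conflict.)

4

Count concurrent intervals with a sweep; the peak is the room count.
starts: [0, 0, 1, 2, 3, 8, 11, 11, 14, 14]
ends:   [3, 3, 6, 7, 8, 13, 14, 14, 15, 15]
s0→1 s0→2 s1→3 s2→4  — peak 4.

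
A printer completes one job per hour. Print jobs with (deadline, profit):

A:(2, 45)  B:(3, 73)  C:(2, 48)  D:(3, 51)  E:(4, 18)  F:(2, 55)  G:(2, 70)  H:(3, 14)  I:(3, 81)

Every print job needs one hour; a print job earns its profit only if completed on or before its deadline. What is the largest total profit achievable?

By profit: I(d3,81), B(d3,73), G(d2,70), F(d2,55), D(d3,51), C(d2,48), A(d2,45), E(d4,18), H(d3,14)
I→slot 3; B→slot 2; G→slot 1; F skipped; D skipped; C skipped; A skipped; E→slot 4; H skipped.
Profit = 70 + 73 + 81 + 18 = 242

242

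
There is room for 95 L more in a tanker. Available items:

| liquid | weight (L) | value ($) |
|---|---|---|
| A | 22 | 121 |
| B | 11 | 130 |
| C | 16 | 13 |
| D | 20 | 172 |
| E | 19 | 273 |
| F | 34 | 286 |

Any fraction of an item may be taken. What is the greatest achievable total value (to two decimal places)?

Sort by value per unit weight and fill in that order.
Order: E (273/19=14.37) > B (130/11=11.82) > D (172/20=8.60) > F (286/34=8.41) > A (121/22=5.50) > C (13/16=0.81)
Fill: take E (19 @ 273) → take B (11 @ 130) → take D (20 @ 172) → take F (34 @ 286) → take 11/22 of A → 60.50; 95/95 used.
Total value = 921.50

921.50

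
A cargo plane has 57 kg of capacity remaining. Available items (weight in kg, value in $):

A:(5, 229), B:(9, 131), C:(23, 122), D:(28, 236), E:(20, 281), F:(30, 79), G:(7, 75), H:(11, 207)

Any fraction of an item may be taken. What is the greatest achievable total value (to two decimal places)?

Greedy by value/weight ratio, highest first.
Ratios (sorted): A 45.80, H 18.82, B 14.56, E 14.05, G 10.71, D 8.43, C 5.30, F 2.63
take A (5 @ 229); take H (11 @ 207); take B (9 @ 131); take E (20 @ 281); take G (7 @ 75); take 5/28 of D → 42.14. Capacity used 57/57.
Total value = 965.14

965.14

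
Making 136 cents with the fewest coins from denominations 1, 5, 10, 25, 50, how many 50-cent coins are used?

2

136 − 2×50→36 − 1×25→11 − 1×10→1 − 1×1→0
Count of 50: 2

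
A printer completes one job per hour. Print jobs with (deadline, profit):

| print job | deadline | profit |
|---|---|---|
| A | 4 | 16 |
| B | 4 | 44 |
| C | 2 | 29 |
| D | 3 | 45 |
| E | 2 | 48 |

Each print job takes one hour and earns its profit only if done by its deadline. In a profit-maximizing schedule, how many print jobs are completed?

4

Take jobs in profit order; each goes to the latest open slot no later than its deadline.
Profit order: E=48 D=45 B=44 C=29 A=16
Assign: E→slot 2, D→slot 3, B→slot 4, C→slot 1, A skipped.
Slots: [1:C] [2:E] [3:D] [4:B]
4 of 5 scheduled.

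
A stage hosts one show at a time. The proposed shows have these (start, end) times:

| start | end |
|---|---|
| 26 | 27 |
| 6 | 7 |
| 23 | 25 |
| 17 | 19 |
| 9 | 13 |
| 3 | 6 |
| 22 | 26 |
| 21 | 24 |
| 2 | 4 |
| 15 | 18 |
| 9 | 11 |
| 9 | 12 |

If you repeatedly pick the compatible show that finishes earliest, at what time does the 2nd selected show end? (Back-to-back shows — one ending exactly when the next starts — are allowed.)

7

Sort by end time and greedily take each interval whose start is ≥ the last chosen end.
Sorted by end: (2,4)  (3,6)  (6,7)  (9,11)  (9,12)  (9,13)  (15,18)  (17,19)  (21,24)  (23,25)  (22,26)  (26,27)
take (2,4); take (6,7); take (9,11); take (15,18); take (21,24); take (26,27).
Selected: (2,4) (6,7) (9,11) (15,18) (21,24) (26,27)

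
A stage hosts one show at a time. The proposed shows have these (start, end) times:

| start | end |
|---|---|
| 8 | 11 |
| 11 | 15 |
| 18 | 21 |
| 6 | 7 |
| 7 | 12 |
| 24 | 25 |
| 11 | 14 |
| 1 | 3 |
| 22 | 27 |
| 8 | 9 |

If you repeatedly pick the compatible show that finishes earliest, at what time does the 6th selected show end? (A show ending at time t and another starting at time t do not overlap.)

25

Greedy by earliest finish: after sorting by end time, pick each interval compatible with the last pick.
Sorted by end: (1,3)  (6,7)  (8,9)  (8,11)  (7,12)  (11,14)  (11,15)  (18,21)  (24,25)  (22,27)
take (1,3); take (6,7); take (8,9); take (11,14); skip (11,15); take (18,21); take (24,25).
Selected: (1,3) (6,7) (8,9) (11,14) (18,21) (24,25)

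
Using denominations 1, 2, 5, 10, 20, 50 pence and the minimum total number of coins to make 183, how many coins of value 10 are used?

1

Use the largest denomination that fits, subtract, and repeat.
183 − 3×50→33 − 1×20→13 − 1×10→3 − 1×2→1 − 1×1→0
Count of 10: 1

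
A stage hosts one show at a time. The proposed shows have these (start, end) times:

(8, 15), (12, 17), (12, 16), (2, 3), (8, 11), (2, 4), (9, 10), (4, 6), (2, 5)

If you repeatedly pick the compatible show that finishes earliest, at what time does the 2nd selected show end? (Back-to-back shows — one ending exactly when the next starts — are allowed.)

Order by finish time; keep every interval that doesn't clash with the previous kept one.
By end time: (2,3), (2,4), (2,5), (4,6), (9,10), (8,11), (8,15), (12,16), (12,17).
Pick (2,3); next start ≥ 3 → (4,6); next start ≥ 6 → (9,10); next start ≥ 10 → (12,16).
Selected: (2,3) (4,6) (9,10) (12,16)

6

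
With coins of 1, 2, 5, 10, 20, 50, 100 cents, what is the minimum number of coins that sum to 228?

Greedy: take as many of the largest coin as possible, then repeat with the remainder.
228 = 2×100 + 1×20 + 1×5 + 1×2 + 1×1
Total coins = 2 + 1 + 1 + 1 + 1 = 6

6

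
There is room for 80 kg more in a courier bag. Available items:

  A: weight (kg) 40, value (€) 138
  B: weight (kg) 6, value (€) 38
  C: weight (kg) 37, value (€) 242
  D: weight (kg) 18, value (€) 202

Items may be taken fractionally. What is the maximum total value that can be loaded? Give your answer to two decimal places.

547.55

Ratios (sorted): D 11.22, C 6.54, B 6.33, A 3.45
take D (18 @ 202); take C (37 @ 242); take B (6 @ 38); take 19/40 of A → 65.55. Capacity used 80/80.
Total value = 547.55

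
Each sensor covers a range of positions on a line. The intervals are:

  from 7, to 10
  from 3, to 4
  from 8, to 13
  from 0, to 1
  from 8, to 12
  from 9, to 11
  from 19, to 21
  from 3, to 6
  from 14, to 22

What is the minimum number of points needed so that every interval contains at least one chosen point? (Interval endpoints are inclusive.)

4

By right end: [0,1]  [3,4]  [3,6]  [7,10]  [9,11]  [8,12]  [8,13]  [19,21]  [14,22]
[0,1] uncovered → point at 1; [3,4] uncovered → point at 4; [7,10] uncovered → point at 10; [19,21] uncovered → point at 21.
Points: 1, 4, 10, 21 (4 total).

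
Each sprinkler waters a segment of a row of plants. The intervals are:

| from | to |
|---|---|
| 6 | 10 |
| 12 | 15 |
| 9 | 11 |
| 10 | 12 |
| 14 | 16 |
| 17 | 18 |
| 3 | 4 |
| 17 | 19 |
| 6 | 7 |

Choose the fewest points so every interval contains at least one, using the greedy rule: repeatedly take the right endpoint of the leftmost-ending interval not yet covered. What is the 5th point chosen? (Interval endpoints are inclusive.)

18

By right end: [3,4]  [6,7]  [6,10]  [9,11]  [10,12]  [12,15]  [14,16]  [17,18]  [17,19]
[3,4] uncovered → point at 4; [6,7] uncovered → point at 7; [9,11] uncovered → point at 11; [12,15] uncovered → point at 15; [17,18] uncovered → point at 18.
Points: 4, 7, 11, 15, 18 (5 total).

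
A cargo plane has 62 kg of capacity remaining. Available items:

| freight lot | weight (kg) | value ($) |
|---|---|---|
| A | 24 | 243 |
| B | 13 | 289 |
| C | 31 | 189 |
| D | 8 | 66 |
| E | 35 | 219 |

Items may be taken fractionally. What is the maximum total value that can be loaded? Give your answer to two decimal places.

704.37

Order: B (289/13=22.23) > A (243/24=10.12) > D (66/8=8.25) > E (219/35=6.26) > C (189/31=6.10)
Fill: take B (13 @ 289) → take A (24 @ 243) → take D (8 @ 66) → take 17/35 of E → 106.37; 62/62 used.
Total value = 704.37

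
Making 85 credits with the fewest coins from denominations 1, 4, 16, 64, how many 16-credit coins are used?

85 − 1×64→21 − 1×16→5 − 1×4→1 − 1×1→0
Count of 16: 1

1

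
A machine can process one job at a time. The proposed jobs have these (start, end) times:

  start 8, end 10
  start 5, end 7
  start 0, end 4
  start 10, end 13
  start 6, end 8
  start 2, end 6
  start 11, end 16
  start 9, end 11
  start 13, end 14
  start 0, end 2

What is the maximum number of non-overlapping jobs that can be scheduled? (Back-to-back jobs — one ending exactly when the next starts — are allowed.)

Sort by end time and greedily take each interval whose start is ≥ the last chosen end.
By end time: (0,2), (0,4), (2,6), (5,7), (6,8), (8,10), (9,11), (10,13), (13,14), (11,16).
Pick (0,2); next start ≥ 2 → (2,6); next start ≥ 6 → (6,8); next start ≥ 8 → (8,10); next start ≥ 10 → (10,13); next start ≥ 13 → (13,14).
Selected 6 jobs.

6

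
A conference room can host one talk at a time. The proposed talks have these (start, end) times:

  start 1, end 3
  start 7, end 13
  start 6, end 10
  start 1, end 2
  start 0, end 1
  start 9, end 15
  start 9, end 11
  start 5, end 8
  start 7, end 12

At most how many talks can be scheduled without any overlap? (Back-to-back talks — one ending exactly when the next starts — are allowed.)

Greedy by earliest finish: after sorting by end time, pick each interval compatible with the last pick.
By end time: (0,1), (1,2), (1,3), (5,8), (6,10), (9,11), (7,12), (7,13), (9,15).
Pick (0,1); next start ≥ 1 → (1,2); next start ≥ 2 → (5,8); next start ≥ 8 → (9,11).
Selected 4 talks.

4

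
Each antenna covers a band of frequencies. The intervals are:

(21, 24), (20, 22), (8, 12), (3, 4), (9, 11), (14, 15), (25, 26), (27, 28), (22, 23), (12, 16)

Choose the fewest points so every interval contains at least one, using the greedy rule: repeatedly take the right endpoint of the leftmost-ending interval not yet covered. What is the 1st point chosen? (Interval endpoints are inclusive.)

4

Sorted: [3,4] [9,11] [8,12] [14,15] [12,16] [20,22] [22,23] [21,24] [25,26] [27,28]
{[3,4]} hit by 4; {[9,11],[8,12]} hit by 11; {[14,15],[12,16]} hit by 15; {[20,22],[22,23],[21,24]} hit by 22; {[25,26]} hit by 26; {[27,28]} hit by 28.
Points: 4, 11, 15, 22, 26, 28 (6 total).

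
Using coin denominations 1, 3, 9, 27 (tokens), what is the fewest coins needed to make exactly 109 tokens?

5

109 = 4×27 + 1×1
Total coins = 4 + 1 = 5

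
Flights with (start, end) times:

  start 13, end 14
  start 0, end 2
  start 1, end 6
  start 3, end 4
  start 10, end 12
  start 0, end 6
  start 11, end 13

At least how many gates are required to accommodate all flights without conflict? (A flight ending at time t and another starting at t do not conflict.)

3

Events (time:±→running): 0:+→1 0:+→2 1:+→3 … peak 3.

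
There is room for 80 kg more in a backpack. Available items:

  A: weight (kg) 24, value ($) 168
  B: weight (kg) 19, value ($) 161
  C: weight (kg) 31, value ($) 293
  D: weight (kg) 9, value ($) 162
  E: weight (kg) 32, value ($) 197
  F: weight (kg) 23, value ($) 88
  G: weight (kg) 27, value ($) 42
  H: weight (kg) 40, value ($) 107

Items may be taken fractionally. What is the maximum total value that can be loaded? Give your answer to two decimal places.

763.00

Ratios (sorted): D 18.00, C 9.45, B 8.47, A 7.00, E 6.16, F 3.83, H 2.67, G 1.56
take D (9 @ 162); take C (31 @ 293); take B (19 @ 161); take 21/24 of A → 147.00. Capacity used 80/80.
Total value = 763.00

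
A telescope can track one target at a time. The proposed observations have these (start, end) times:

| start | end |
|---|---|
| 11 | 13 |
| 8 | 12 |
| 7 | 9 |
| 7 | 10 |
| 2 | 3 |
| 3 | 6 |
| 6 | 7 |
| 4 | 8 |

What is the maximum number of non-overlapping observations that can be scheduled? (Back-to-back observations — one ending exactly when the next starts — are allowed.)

Sorted by end: (2,3)  (3,6)  (6,7)  (4,8)  (7,9)  (7,10)  (8,12)  (11,13)
take (2,3); take (3,6); take (6,7); take (7,9); take (11,13).
Selected 5 observations.

5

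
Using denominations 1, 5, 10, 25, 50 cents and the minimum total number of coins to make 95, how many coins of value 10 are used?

Use the largest denomination that fits, subtract, and repeat.
95 − 1×50→45 − 1×25→20 − 2×10→0
Count of 10: 2

2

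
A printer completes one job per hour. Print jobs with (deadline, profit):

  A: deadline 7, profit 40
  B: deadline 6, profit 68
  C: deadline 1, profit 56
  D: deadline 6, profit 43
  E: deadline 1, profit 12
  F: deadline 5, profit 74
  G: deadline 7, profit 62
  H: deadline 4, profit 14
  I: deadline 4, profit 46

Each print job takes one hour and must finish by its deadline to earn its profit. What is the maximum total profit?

389

Sort by profit descending; place each in the latest free slot ≤ its deadline.
By profit: F(d5,74), B(d6,68), G(d7,62), C(d1,56), I(d4,46), D(d6,43), A(d7,40), H(d4,14), E(d1,12)
F→slot 5; B→slot 6; G→slot 7; C→slot 1; I→slot 4; D→slot 3; A→slot 2; H skipped; E skipped.
Profit = 56 + 40 + 43 + 46 + 74 + 68 + 62 = 389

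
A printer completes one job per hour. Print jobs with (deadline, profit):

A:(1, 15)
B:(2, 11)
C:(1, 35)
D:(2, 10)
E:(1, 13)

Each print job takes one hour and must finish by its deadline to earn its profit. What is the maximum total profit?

Profit order: C=35 A=15 E=13 B=11 D=10
Assign: C→slot 1, A skipped, E skipped, B→slot 2, D skipped.
Slots: [1:C] [2:B]
Profit = 35 + 11 = 46

46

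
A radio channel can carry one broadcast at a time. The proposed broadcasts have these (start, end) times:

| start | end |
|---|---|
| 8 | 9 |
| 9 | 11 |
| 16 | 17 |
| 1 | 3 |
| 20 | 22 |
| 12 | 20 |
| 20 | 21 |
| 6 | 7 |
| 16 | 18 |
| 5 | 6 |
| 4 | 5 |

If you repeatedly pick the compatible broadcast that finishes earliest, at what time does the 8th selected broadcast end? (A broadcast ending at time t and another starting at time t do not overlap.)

21

Sorted by end: (1,3)  (4,5)  (5,6)  (6,7)  (8,9)  (9,11)  (16,17)  (16,18)  (12,20)  (20,21)  (20,22)
take (1,3); take (4,5); take (5,6); take (6,7); take (8,9); take (9,11); take (16,17); skip (16,18); take (20,21); skip (20,22).
Selected: (1,3) (4,5) (5,6) (6,7) (8,9) (9,11) (16,17) (20,21)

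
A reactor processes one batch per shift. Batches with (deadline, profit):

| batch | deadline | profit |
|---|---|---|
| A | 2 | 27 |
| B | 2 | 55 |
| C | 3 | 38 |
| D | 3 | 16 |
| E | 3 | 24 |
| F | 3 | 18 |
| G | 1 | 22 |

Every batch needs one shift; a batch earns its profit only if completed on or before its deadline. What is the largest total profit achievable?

120

Profit order: B=55 C=38 A=27 E=24 G=22 F=18 D=16
Assign: B→slot 2, C→slot 3, A→slot 1, E skipped, G skipped, F skipped, D skipped.
Slots: [1:A] [2:B] [3:C]
Profit = 27 + 55 + 38 = 120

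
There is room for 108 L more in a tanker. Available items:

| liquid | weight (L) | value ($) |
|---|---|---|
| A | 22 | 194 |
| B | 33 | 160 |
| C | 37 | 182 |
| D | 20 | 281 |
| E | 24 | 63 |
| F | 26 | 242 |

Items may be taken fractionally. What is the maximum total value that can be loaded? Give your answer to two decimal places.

Greedy by value/weight ratio, highest first.
Order: D (281/20=14.05) > F (242/26=9.31) > A (194/22=8.82) > C (182/37=4.92) > B (160/33=4.85) > E (63/24=2.62)
Fill: take D (20 @ 281) → take F (26 @ 242) → take A (22 @ 194) → take C (37 @ 182) → take 3/33 of B → 14.55; 108/108 used.
Total value = 913.55

913.55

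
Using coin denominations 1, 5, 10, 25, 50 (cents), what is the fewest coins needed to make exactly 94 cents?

Use the largest denomination that fits, subtract, and repeat.
94 = 1×50 + 1×25 + 1×10 + 1×5 + 4×1
Total coins = 1 + 1 + 1 + 1 + 4 = 8

8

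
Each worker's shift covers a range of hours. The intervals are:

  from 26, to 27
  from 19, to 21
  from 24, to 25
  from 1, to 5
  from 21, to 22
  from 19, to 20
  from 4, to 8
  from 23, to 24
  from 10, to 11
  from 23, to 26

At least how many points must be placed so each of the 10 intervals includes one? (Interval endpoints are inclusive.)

6

By right end: [1,5]  [4,8]  [10,11]  [19,20]  [19,21]  [21,22]  [23,24]  [24,25]  [23,26]  [26,27]
[1,5] uncovered → point at 5; [10,11] uncovered → point at 11; [19,20] uncovered → point at 20; [21,22] uncovered → point at 22; [23,24] uncovered → point at 24; [26,27] uncovered → point at 27.
Points: 5, 11, 20, 22, 24, 27 (6 total).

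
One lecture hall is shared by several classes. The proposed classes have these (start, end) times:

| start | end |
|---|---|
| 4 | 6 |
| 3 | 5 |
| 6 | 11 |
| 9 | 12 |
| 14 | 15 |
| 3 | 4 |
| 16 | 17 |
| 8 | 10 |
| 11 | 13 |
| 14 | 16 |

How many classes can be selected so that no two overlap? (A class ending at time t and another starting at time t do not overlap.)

Sort by end time and greedily take each interval whose start is ≥ the last chosen end.
By end time: (3,4), (3,5), (4,6), (8,10), (6,11), (9,12), (11,13), (14,15), (14,16), (16,17).
Pick (3,4); next start ≥ 4 → (4,6); next start ≥ 6 → (8,10); next start ≥ 10 → (11,13); next start ≥ 13 → (14,15); next start ≥ 15 → (16,17).
Selected 6 classes.

6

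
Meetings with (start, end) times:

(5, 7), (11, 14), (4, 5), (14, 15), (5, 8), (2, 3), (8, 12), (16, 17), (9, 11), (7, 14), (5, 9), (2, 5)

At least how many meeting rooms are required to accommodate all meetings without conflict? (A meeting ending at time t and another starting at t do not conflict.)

3

starts: [2, 2, 4, 5, 5, 5, 7, 8, 9, 11, 14, 16]
ends:   [3, 5, 5, 7, 8, 9, 11, 12, 14, 14, 15, 17]
s2→1 s2→2 e3→1 s4→2 e5→1 e5→0 s5→1 s5→2 s5→3  — peak 3.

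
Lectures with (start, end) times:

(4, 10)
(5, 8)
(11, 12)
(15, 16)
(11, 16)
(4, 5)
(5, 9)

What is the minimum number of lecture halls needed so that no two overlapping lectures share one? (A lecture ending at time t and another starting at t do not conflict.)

Count concurrent intervals with a sweep; the peak is the room count.
starts: [4, 4, 5, 5, 11, 11, 15]
ends:   [5, 8, 9, 10, 12, 16, 16]
s4→1 s4→2 e5→1 s5→2 s5→3  — peak 3.

3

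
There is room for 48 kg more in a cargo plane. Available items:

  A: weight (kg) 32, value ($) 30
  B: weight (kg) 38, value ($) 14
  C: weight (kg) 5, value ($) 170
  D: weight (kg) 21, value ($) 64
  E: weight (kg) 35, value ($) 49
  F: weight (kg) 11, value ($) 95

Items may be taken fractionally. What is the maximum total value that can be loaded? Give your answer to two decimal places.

Order: C (170/5=34.00) > F (95/11=8.64) > D (64/21=3.05) > E (49/35=1.40) > A (30/32=0.94) > B (14/38=0.37)
Fill: take C (5 @ 170) → take F (11 @ 95) → take D (21 @ 64) → take 11/35 of E → 15.40; 48/48 used.
Total value = 344.40

344.40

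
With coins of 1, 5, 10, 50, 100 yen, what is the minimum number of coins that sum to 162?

162 = 1×100 + 1×50 + 1×10 + 2×1
Total coins = 1 + 1 + 1 + 2 = 5

5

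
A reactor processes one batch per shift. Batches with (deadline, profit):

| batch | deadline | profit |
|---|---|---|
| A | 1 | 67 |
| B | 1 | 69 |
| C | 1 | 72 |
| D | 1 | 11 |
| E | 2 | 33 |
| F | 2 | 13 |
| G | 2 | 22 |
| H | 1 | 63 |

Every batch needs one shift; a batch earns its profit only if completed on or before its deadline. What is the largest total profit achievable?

105

Sort by profit descending; place each in the latest free slot ≤ its deadline.
By profit: C(d1,72), B(d1,69), A(d1,67), H(d1,63), E(d2,33), G(d2,22), F(d2,13), D(d1,11)
C→slot 1; B skipped; A skipped; H skipped; E→slot 2; G skipped; F skipped; D skipped.
Profit = 72 + 33 = 105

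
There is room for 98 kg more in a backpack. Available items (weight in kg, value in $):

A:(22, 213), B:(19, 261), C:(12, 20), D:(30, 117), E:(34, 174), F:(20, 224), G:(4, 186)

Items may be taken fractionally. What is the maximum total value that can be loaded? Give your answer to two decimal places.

Ratios (sorted): G 46.50, B 13.74, F 11.20, A 9.68, E 5.12, D 3.90, C 1.67
take G (4 @ 186); take B (19 @ 261); take F (20 @ 224); take A (22 @ 213); take 33/34 of E → 168.88. Capacity used 98/98.
Total value = 1052.88

1052.88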